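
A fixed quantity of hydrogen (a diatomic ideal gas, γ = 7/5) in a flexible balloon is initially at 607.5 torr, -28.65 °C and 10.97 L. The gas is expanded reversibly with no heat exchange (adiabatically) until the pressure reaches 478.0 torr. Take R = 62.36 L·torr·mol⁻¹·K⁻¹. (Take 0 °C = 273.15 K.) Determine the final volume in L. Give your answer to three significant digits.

Convert: T₁ = 244.5 K.
Adiabatic (γ = 7/5), T V^(γ−1) and P V^γ constant: T₂ = T₁·(P₂/P₁)^((γ−1)/γ) = 228.3 K; V₂ = V₁·(P₁/P₂)^(1/γ) = 13.02 L.

V₂ ≈ 13.0 L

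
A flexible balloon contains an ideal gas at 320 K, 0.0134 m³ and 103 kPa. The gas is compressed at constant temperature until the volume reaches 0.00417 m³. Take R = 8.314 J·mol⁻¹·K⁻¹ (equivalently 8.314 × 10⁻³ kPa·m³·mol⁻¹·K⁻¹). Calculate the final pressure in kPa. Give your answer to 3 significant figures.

T constant ⇒ Boyle's law P V = const: T₂ = T₁; P₂ = P₁·(V₁/V₂) = 331.0 kPa.

P₂ ≈ 331 kPa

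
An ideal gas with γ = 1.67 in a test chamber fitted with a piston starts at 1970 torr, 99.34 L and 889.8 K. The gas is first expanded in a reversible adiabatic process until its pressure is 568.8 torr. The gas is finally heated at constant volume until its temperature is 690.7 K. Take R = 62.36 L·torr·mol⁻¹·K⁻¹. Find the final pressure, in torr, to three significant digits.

P₃ ≈ 727 torr

Reversible adiabatic, γ = 1.67: T₂ = T₁·(P₂/P₁)^((γ−1)/γ) = 540.6 K; V₂ = V₁·(P₁/P₂)^(1/γ) = 209.0 L.
Isochoric, so P/T is constant: V₃ = V₂; P₃ = P₂·(T₃/T₂) = 726.8 torr.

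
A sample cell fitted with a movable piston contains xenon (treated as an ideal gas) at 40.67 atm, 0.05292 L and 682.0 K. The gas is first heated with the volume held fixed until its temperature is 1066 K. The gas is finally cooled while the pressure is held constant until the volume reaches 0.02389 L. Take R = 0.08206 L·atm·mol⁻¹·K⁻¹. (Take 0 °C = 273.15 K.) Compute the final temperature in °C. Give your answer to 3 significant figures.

T₃ ≈ 208 °C

V constant ⇒ P ∝ T: V₂ = V₁; P₂ = P₁·(T₂/T₁) = 63.57 atm.
P constant ⇒ V ∝ T: P₃ = P₂; T₃ = T₂·(V₃/V₂) = 481.2 K.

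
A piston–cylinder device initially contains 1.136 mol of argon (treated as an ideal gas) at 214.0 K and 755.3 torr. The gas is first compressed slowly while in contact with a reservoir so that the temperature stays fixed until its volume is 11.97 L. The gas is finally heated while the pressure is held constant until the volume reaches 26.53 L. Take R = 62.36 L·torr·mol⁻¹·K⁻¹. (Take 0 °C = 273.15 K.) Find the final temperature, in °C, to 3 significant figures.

From PV = nRT: V₁ = nRT₁/P₁ = 20.07 L.
T constant ⇒ Boyle's law P V = const: T₂ = T₁; P₂ = P₁·(V₁/V₂) = 1266 torr.
Isobaric, so V/T is constant: P₃ = P₂; T₃ = T₂·(V₃/V₂) = 474.3 K.

T₃ ≈ 201 °C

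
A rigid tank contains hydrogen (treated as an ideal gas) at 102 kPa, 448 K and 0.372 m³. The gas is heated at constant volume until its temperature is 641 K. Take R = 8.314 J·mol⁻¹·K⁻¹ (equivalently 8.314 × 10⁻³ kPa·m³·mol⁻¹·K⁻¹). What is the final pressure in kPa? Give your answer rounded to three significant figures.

Isochoric, so P/T is constant: V₂ = V₁; P₂ = P₁·(T₂/T₁) = 145.9 kPa.

P₂ ≈ 146 kPa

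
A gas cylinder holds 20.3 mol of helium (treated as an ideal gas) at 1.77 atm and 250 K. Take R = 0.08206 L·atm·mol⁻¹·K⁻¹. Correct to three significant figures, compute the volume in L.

PV = nRT ⇒ V = nRT/P = (20.3 × 0.08206 × 250) / 1.77

V ≈ 235 L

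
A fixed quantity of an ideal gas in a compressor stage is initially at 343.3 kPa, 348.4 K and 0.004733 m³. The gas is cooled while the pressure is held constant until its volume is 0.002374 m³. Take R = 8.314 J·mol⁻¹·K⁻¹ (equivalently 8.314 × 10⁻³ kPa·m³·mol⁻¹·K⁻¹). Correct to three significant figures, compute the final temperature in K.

T₂ ≈ 175 K

P constant ⇒ V ∝ T: P₂ = P₁; T₂ = T₁·(V₂/V₁) = 174.8 K.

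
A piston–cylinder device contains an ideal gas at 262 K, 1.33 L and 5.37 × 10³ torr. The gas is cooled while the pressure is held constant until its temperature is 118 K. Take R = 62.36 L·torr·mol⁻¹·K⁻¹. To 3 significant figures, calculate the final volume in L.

V₂ ≈ 0.599 L

Isobaric, so V/T is constant: P₂ = P₁; V₂ = V₁·(T₂/T₁) = 0.5990 L.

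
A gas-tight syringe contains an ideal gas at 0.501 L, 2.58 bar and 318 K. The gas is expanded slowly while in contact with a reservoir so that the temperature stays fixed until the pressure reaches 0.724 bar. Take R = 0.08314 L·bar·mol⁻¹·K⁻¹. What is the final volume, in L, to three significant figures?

T constant ⇒ Boyle's law P V = const: T₂ = T₁; V₂ = V₁·(P₁/P₂) = 1.785 L.

V₂ ≈ 1.79 L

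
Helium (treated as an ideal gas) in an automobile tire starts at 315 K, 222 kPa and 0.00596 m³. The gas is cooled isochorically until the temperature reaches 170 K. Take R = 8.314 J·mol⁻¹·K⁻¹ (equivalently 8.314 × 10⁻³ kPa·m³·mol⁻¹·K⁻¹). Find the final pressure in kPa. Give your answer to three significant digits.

P₂ ≈ 120 kPa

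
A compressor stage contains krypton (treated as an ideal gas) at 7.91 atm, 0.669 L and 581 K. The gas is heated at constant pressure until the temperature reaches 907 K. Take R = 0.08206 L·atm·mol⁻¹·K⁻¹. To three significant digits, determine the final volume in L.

P constant ⇒ V ∝ T: P₂ = P₁; V₂ = V₁·(T₂/T₁) = 1.044 L.

V₂ ≈ 1.04 L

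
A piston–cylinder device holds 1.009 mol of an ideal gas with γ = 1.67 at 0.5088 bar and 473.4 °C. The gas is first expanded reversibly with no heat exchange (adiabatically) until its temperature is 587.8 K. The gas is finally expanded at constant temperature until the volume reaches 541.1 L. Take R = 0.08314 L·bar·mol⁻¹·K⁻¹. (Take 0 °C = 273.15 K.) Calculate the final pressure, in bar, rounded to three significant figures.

P₃ ≈ 0.0911 bar

Convert: T₁ = 746.5 K.
From PV = nRT: V₁ = nRT₁/P₁ = 123.1 L.
Adiabatic (γ = 1.67), T V^(γ−1) and P V^γ constant: P₂ = P₁·(T₂/T₁)^(γ/(γ−1)) = 0.2804 bar; V₂ = V₁·(T₁/T₂)^(1/(γ−1)) = 175.9 L.
T constant ⇒ Boyle's law P V = const: T₃ = T₂; P₃ = P₂·(V₂/V₃) = 0.09113 bar.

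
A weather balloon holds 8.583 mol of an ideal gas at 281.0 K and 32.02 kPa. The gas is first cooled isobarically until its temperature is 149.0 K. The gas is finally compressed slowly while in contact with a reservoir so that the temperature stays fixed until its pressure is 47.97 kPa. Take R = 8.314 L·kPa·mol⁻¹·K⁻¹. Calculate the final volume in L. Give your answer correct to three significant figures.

V₃ ≈ 222 L

From PV = nRT: V₁ = nRT₁/P₁ = 626.2 L.
Isobaric, so V/T is constant: P₂ = P₁; V₂ = V₁·(T₂/T₁) = 332.1 L.
Isothermal, so P V is constant: T₃ = T₂; V₃ = V₂·(P₂/P₃) = 221.6 L.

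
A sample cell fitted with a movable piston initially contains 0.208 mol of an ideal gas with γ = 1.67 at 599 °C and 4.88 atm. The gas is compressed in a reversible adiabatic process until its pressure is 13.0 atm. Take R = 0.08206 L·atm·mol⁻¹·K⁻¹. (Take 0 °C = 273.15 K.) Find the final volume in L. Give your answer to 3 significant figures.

V₂ ≈ 1.70 L

Convert: T₁ = 872.1 K.
From PV = nRT: V₁ = nRT₁/P₁ = 3.050 L.
Adiabatic (γ = 1.67), T V^(γ−1) and P V^γ constant: T₂ = T₁·(P₂/P₁)^((γ−1)/γ) = 1292 K; V₂ = V₁·(P₁/P₂)^(1/γ) = 1.697 L.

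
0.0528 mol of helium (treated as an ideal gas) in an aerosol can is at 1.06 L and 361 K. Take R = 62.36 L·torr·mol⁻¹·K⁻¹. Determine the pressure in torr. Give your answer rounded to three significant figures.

P ≈ 1.12e+03 torr

PV = nRT ⇒ P = nRT/V = (0.0528 × 62.36 × 361) / 1.06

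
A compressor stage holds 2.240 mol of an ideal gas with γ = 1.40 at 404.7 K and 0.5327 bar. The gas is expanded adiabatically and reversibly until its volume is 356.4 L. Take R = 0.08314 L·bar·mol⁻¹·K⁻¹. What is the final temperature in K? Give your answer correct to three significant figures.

From PV = nRT: V₁ = nRT₁/P₁ = 141.5 L.
Reversible adiabatic, γ = 1.40: T₂ = T₁·(V₁/V₂)^(γ−1) = 279.7 K; P₂ = P₁·(V₁/V₂)^γ = 0.1461 bar.

T₂ ≈ 280 K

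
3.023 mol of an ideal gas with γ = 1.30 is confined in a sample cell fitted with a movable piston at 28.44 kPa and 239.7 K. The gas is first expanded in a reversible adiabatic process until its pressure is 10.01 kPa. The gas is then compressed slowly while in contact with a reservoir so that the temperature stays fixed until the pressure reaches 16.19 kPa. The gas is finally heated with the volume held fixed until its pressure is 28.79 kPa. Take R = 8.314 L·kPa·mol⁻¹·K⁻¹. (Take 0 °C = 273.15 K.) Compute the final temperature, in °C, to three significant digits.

T₄ ≈ 61.8 °C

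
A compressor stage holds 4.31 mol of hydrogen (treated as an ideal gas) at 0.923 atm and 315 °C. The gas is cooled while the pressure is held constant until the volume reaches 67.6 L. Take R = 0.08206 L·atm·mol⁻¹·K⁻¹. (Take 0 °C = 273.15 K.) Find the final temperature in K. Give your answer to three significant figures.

T₂ ≈ 176 K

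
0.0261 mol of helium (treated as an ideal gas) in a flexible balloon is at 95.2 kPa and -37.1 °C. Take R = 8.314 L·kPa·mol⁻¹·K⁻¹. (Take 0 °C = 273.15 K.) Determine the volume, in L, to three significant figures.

Convert: T = 236.05 K.
PV = nRT ⇒ V = nRT/P = (0.0261 × 8.314 × 236.05) / 95.2

V ≈ 0.538 L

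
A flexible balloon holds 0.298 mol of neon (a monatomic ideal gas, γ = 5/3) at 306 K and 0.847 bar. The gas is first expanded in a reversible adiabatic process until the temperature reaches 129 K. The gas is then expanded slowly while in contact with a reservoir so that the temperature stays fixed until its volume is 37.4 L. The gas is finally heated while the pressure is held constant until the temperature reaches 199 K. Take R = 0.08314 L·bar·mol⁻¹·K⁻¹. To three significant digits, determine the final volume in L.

From PV = nRT: V₁ = nRT₁/P₁ = 8.951 L.
Reversible adiabatic, γ = 5/3: P₂ = P₁·(T₂/T₁)^(γ/(γ−1)) = 0.09774 bar; V₂ = V₁·(T₁/T₂)^(1/(γ−1)) = 32.70 L.
Isothermal, so P V is constant: T₃ = T₂; P₃ = P₂·(V₂/V₃) = 0.08546 bar.
Isobaric, so V/T is constant: P₄ = P₃; V₄ = V₃·(T₄/T₃) = 57.69 L.

V₄ ≈ 57.7 L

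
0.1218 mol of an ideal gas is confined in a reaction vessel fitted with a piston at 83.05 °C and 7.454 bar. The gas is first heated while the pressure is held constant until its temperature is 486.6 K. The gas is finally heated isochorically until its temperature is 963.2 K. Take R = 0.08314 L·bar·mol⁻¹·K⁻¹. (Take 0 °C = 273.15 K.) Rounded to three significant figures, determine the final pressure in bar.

P₃ ≈ 14.8 bar

Convert: T₁ = 356.2 K.
From PV = nRT: V₁ = nRT₁/P₁ = 0.4839 L.
P constant ⇒ V ∝ T: P₂ = P₁; V₂ = V₁·(T₂/T₁) = 0.6611 L.
V constant ⇒ P ∝ T: V₃ = V₂; P₃ = P₂·(T₃/T₂) = 14.75 bar.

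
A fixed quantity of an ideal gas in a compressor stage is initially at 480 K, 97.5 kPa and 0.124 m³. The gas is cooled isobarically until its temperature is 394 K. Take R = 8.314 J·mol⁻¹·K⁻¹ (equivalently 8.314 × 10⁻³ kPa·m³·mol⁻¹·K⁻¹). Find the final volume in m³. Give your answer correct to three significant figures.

V₂ ≈ 0.102 m³

P constant ⇒ V ∝ T: P₂ = P₁; V₂ = V₁·(T₂/T₁) = 0.1018 m³.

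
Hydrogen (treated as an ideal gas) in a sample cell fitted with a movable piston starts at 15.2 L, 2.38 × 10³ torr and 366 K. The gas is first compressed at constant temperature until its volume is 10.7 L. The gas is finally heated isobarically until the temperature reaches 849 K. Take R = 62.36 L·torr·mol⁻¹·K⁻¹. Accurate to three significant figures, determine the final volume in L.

V₃ ≈ 24.8 L

T constant ⇒ Boyle's law P V = const: T₂ = T₁; P₂ = P₁·(V₁/V₂) = 3381 torr.
P constant ⇒ V ∝ T: P₃ = P₂; V₃ = V₂·(T₃/T₂) = 24.82 L.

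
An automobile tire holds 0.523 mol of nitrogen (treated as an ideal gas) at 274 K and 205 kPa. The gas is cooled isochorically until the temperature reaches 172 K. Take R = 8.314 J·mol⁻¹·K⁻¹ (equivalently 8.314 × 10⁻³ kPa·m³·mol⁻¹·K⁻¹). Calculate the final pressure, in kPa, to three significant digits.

P₂ ≈ 129 kPa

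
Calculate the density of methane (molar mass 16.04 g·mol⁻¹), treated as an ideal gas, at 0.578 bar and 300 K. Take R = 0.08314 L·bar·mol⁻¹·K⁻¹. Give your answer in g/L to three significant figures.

ρ = PM/(RT) = (0.578 × 16.04) / (0.08314 × 300.0)

ρ ≈ 0.372 g/L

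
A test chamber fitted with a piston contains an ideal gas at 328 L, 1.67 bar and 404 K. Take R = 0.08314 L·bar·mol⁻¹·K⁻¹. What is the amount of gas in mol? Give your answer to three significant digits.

PV = nRT ⇒ n = PV/(RT) = (1.67 × 328) / (0.08314 × 404)

n ≈ 16.3 mol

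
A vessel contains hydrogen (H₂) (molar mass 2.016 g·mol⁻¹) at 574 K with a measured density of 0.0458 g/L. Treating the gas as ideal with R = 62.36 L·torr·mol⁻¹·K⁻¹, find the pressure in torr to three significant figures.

ρ = PM/(RT) ⇒ P = ρRT/M = (0.0458 × 62.36 × 574.0) / 2.016

P ≈ 813 torr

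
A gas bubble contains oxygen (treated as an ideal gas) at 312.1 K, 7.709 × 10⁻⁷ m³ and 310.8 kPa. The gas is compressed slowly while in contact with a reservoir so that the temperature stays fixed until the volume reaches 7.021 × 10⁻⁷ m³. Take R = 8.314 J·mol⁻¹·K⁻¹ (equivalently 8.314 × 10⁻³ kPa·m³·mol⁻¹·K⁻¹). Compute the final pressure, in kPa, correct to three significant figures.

P₂ ≈ 341 kPa

Isothermal, so P V is constant: T₂ = T₁; P₂ = P₁·(V₁/V₂) = 341.3 kPa.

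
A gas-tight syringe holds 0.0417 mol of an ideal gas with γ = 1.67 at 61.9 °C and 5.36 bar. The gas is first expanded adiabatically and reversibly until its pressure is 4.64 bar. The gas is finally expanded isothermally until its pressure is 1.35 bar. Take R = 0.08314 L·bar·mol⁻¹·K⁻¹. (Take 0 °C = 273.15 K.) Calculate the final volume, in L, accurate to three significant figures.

Convert: T₁ = 335.0 K.
From PV = nRT: V₁ = nRT₁/P₁ = 0.2167 L.
Adiabatic (γ = 1.67), T V^(γ−1) and P V^γ constant: T₂ = T₁·(P₂/P₁)^((γ−1)/γ) = 316.2 K; V₂ = V₁·(P₁/P₂)^(1/γ) = 0.2363 L.
Isothermal, so P V is constant: T₃ = T₂; V₃ = V₂·(P₂/P₃) = 0.8121 L.

V₃ ≈ 0.812 L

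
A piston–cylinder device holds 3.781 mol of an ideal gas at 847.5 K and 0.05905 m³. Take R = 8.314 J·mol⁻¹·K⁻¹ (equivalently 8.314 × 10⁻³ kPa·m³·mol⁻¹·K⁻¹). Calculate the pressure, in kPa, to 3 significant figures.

PV = nRT ⇒ P = nRT/V = (3.781 × 8.314 × 10⁻³ × 847.5) / 0.05905

P ≈ 451 kPa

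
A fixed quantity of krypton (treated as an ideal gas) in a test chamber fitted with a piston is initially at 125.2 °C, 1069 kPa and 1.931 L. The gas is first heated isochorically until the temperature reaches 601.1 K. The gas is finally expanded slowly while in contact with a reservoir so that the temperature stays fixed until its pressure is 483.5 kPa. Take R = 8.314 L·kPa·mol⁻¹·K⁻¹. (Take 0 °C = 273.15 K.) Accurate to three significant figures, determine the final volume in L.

Convert: T₁ = 398.3 K.
V constant ⇒ P ∝ T: V₂ = V₁; P₂ = P₁·(T₂/T₁) = 1613 kPa.
Isothermal, so P V is constant: T₃ = T₂; V₃ = V₂·(P₂/P₃) = 6.442 L.

V₃ ≈ 6.44 L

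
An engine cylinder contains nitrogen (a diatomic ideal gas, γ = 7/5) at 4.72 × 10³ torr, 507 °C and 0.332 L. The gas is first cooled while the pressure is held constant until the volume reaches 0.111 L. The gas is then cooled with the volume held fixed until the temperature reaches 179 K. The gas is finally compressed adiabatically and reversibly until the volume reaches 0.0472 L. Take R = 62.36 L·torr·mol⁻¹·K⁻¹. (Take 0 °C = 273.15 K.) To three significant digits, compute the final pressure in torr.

P₄ ≈ 1.07e+04 torr

Convert: T₁ = 780.1 K.
P constant ⇒ V ∝ T: P₂ = P₁; T₂ = T₁·(V₂/V₁) = 260.8 K.
V constant ⇒ P ∝ T: V₃ = V₂; P₃ = P₂·(T₃/T₂) = 3239 torr.
Adiabatic (γ = 7/5), T V^(γ−1) and P V^γ constant: T₄ = T₃·(V₃/V₄)^(γ−1) = 252.0 K; P₄ = P₃·(V₃/V₄)^γ = 1.072e+04 torr.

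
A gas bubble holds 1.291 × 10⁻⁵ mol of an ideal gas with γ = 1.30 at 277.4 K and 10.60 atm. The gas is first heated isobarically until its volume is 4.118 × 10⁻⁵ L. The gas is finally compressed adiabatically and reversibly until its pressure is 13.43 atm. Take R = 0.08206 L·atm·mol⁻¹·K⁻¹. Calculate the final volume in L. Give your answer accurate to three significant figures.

From PV = nRT: V₁ = nRT₁/P₁ = 2.772e-05 L.
P constant ⇒ V ∝ T: P₂ = P₁; T₂ = T₁·(V₂/V₁) = 412.0 K.
Reversible adiabatic, γ = 1.30: T₃ = T₂·(P₃/P₂)^((γ−1)/γ) = 435.2 K; V₃ = V₂·(P₂/P₃)^(1/γ) = 3.433e-05 L.

V₃ ≈ 3.43e-05 L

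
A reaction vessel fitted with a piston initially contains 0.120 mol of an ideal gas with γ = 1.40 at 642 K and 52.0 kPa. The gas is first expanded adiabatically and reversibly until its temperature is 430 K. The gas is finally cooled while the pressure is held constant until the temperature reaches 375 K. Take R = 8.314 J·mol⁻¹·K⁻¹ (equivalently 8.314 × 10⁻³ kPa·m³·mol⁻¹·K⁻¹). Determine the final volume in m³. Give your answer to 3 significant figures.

V₃ ≈ 0.0293 m³

From PV = nRT: V₁ = nRT₁/P₁ = 0.01232 m³.
Adiabatic (γ = 1.40), T V^(γ−1) and P V^γ constant: P₂ = P₁·(T₂/T₁)^(γ/(γ−1)) = 12.79 kPa; V₂ = V₁·(T₁/T₂)^(1/(γ−1)) = 0.03355 m³.
P constant ⇒ V ∝ T: P₃ = P₂; V₃ = V₂·(T₃/T₂) = 0.02926 m³.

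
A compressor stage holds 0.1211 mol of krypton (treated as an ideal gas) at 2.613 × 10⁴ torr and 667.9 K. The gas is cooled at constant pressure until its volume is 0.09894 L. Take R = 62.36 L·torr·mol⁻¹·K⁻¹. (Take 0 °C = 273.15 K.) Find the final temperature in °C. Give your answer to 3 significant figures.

From PV = nRT: V₁ = nRT₁/P₁ = 0.1930 L.
P constant ⇒ V ∝ T: P₂ = P₁; T₂ = T₁·(V₂/V₁) = 342.3 K.

T₂ ≈ 69.2 °C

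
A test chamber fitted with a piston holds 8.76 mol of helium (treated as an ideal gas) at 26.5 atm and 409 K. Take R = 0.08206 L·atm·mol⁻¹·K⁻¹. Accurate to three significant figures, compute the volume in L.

V ≈ 11.1 L

PV = nRT ⇒ V = nRT/P = (8.76 × 0.08206 × 409) / 26.5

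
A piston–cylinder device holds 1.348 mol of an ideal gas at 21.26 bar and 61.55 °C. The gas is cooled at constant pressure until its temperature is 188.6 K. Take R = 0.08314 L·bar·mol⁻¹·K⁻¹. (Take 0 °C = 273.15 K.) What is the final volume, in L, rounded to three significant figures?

Convert: T₁ = 334.7 K.
From PV = nRT: V₁ = nRT₁/P₁ = 1.764 L.
P constant ⇒ V ∝ T: P₂ = P₁; V₂ = V₁·(T₂/T₁) = 0.9942 L.

V₂ ≈ 0.994 L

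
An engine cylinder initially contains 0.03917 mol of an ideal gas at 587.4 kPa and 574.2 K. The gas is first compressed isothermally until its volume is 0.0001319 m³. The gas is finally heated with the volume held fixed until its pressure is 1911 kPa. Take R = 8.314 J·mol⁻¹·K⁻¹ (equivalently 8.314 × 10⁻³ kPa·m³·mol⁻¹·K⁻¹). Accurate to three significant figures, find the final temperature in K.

T₃ ≈ 774 K

From PV = nRT: V₁ = nRT₁/P₁ = 0.0003183 m³.
Isothermal, so P V is constant: T₂ = T₁; P₂ = P₁·(V₁/V₂) = 1418 kPa.
Isochoric, so P/T is constant: V₃ = V₂; T₃ = T₂·(P₃/P₂) = 774.0 K.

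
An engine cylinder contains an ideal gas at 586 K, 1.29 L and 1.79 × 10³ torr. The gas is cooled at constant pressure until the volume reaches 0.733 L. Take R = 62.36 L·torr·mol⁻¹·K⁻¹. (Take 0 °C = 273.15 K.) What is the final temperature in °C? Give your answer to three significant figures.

T₂ ≈ 59.8 °C

Isobaric, so V/T is constant: P₂ = P₁; T₂ = T₁·(V₂/V₁) = 333.0 K.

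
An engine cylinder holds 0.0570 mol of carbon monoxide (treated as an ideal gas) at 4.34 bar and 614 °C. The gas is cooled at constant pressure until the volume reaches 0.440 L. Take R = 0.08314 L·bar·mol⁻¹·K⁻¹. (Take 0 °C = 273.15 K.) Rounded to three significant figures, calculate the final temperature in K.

Convert: T₁ = 887.1 K.
From PV = nRT: V₁ = nRT₁/P₁ = 0.9687 L.
Isobaric, so V/T is constant: P₂ = P₁; T₂ = T₁·(V₂/V₁) = 403.0 K.

T₂ ≈ 403 K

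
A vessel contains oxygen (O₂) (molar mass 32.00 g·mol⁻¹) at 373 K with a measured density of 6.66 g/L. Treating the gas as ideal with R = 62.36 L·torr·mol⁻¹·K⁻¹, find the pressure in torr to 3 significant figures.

ρ = PM/(RT) ⇒ P = ρRT/M = (6.66 × 62.36 × 373.0) / 32.00

P ≈ 4.84e+03 torr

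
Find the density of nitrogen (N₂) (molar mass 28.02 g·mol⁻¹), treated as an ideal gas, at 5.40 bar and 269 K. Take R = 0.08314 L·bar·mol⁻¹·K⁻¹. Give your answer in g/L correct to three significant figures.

ρ ≈ 6.77 g/L

ρ = PM/(RT) = (5.40 × 28.02) / (0.08314 × 269.0)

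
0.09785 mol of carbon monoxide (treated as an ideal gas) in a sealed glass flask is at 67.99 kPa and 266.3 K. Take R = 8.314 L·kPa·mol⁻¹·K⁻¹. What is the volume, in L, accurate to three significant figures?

PV = nRT ⇒ V = nRT/P = (0.09785 × 8.314 × 266.3) / 67.99

V ≈ 3.19 L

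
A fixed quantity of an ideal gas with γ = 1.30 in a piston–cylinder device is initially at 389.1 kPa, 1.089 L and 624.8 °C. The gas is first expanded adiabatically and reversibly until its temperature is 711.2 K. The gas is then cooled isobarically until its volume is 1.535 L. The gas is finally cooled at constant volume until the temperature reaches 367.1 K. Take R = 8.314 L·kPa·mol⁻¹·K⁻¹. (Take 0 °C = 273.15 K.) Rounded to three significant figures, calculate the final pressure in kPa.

P₄ ≈ 113 kPa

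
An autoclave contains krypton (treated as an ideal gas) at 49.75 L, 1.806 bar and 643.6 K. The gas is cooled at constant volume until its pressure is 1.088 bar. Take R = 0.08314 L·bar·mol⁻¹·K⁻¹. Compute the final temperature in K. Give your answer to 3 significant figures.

V constant ⇒ P ∝ T: V₂ = V₁; T₂ = T₁·(P₂/P₁) = 387.7 K.

T₂ ≈ 388 K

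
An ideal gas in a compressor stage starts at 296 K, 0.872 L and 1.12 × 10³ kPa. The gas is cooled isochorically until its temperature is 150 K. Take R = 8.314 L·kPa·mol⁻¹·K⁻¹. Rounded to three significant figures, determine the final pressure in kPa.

P₂ ≈ 568 kPa

V constant ⇒ P ∝ T: V₂ = V₁; P₂ = P₁·(T₂/T₁) = 567.6 kPa.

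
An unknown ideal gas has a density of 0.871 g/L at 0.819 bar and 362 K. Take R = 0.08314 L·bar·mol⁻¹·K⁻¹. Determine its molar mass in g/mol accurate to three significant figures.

ρ = PM/(RT) ⇒ M = ρRT/P = (0.871 × 0.08314 × 362.0) / 0.819

M ≈ 32.0 g/mol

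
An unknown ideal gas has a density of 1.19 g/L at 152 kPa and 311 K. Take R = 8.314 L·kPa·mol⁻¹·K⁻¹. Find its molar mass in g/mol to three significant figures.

ρ = PM/(RT) ⇒ M = ρRT/P = (1.19 × 8.314 × 311.0) / 152

M ≈ 20.2 g/mol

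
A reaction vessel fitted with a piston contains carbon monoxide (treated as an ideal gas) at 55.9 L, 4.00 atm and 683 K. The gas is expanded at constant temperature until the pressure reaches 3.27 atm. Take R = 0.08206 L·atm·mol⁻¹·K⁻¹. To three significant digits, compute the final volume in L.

V₂ ≈ 68.4 L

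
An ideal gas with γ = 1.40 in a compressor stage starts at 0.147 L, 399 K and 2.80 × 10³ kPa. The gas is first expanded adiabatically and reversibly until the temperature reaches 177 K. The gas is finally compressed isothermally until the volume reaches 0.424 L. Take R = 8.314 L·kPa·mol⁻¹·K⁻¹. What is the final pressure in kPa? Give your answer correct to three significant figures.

P₃ ≈ 431 kPa

Adiabatic (γ = 1.40), T V^(γ−1) and P V^γ constant: P₂ = P₁·(T₂/T₁)^(γ/(γ−1)) = 162.8 kPa; V₂ = V₁·(T₁/T₂)^(1/(γ−1)) = 1.122 L.
Isothermal, so P V is constant: T₃ = T₂; P₃ = P₂·(V₂/V₃) = 430.6 kPa.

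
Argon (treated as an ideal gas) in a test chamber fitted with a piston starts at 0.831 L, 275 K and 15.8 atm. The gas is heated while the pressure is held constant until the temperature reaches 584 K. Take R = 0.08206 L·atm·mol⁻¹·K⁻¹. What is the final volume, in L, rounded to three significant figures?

P constant ⇒ V ∝ T: P₂ = P₁; V₂ = V₁·(T₂/T₁) = 1.765 L.

V₂ ≈ 1.76 L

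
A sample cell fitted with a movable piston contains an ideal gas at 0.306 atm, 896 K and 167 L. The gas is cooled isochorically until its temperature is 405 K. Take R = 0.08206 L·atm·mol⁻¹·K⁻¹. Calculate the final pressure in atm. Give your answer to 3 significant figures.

V constant ⇒ P ∝ T: V₂ = V₁; P₂ = P₁·(T₂/T₁) = 0.1383 atm.

P₂ ≈ 0.138 atm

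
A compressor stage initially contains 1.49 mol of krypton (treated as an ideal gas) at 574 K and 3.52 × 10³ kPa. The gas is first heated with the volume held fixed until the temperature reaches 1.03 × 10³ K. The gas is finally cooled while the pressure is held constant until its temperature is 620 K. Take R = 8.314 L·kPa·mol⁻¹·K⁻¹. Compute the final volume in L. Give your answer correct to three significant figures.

V₃ ≈ 1.22 L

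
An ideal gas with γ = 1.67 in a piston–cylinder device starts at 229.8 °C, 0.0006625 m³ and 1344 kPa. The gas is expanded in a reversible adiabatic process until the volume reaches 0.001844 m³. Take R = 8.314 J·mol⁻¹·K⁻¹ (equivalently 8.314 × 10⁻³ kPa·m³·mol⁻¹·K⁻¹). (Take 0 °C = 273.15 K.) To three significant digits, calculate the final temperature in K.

Convert: T₁ = 502.9 K.
Adiabatic (γ = 1.67), T V^(γ−1) and P V^γ constant: T₂ = T₁·(V₁/V₂)^(γ−1) = 253.3 K; P₂ = P₁·(V₁/V₂)^γ = 243.2 kPa.

T₂ ≈ 253 K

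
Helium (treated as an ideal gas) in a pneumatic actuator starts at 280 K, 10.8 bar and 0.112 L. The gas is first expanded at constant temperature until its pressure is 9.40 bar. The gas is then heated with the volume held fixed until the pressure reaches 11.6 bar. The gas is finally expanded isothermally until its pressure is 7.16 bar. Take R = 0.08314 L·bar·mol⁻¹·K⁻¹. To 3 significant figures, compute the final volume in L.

V₄ ≈ 0.208 L

T constant ⇒ Boyle's law P V = const: T₂ = T₁; V₂ = V₁·(P₁/P₂) = 0.1287 L.
Isochoric, so P/T is constant: V₃ = V₂; T₃ = T₂·(P₃/P₂) = 345.5 K.
T constant ⇒ Boyle's law P V = const: T₄ = T₃; V₄ = V₃·(P₃/P₄) = 0.2085 L.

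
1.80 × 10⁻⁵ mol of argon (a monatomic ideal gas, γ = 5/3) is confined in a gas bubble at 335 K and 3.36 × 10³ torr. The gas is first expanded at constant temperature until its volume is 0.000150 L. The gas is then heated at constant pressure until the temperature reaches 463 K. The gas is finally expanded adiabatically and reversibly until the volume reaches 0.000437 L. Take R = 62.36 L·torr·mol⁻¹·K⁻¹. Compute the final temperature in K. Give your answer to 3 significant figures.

T₄ ≈ 282 K

From PV = nRT: V₁ = nRT₁/P₁ = 0.0001119 L.
Isothermal, so P V is constant: T₂ = T₁; P₂ = P₁·(V₁/V₂) = 2507 torr.
Isobaric, so V/T is constant: P₃ = P₂; V₃ = V₂·(T₃/T₂) = 0.0002073 L.
Adiabatic (γ = 5/3), T V^(γ−1) and P V^γ constant: T₄ = T₃·(V₃/V₄)^(γ−1) = 281.6 K; P₄ = P₃·(V₃/V₄)^γ = 723.4 torr.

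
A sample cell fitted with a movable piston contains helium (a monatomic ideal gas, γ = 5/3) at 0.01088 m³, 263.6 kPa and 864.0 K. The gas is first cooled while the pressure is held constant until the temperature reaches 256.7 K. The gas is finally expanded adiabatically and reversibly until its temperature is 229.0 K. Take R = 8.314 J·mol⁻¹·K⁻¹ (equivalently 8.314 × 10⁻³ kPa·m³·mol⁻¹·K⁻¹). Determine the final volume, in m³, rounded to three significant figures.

P constant ⇒ V ∝ T: P₂ = P₁; V₂ = V₁·(T₂/T₁) = 0.003233 m³.
Reversible adiabatic, γ = 5/3: P₃ = P₂·(T₃/T₂)^(γ/(γ−1)) = 198.1 kPa; V₃ = V₂·(T₂/T₃)^(1/(γ−1)) = 0.003836 m³.

V₃ ≈ 0.00384 m³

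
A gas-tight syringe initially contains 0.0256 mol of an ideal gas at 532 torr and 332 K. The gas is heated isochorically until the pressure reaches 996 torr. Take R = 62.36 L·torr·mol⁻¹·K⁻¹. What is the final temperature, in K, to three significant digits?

From PV = nRT: V₁ = nRT₁/P₁ = 0.9963 L.
Isochoric, so P/T is constant: V₂ = V₁; T₂ = T₁·(P₂/P₁) = 621.6 K.

T₂ ≈ 622 K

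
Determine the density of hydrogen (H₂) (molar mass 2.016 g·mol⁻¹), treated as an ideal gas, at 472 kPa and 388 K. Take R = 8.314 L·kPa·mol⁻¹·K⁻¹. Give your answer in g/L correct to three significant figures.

ρ = PM/(RT) = (472 × 2.016) / (8.314 × 388.0)

ρ ≈ 0.295 g/L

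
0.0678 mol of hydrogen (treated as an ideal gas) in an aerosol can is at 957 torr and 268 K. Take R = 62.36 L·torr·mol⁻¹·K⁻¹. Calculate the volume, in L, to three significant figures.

PV = nRT ⇒ V = nRT/P = (0.0678 × 62.36 × 268) / 957

V ≈ 1.18 L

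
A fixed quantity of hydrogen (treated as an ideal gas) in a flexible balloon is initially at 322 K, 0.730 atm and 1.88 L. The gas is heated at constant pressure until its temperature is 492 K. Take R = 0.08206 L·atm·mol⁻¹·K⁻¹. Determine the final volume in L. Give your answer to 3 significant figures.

P constant ⇒ V ∝ T: P₂ = P₁; V₂ = V₁·(T₂/T₁) = 2.873 L.

V₂ ≈ 2.87 L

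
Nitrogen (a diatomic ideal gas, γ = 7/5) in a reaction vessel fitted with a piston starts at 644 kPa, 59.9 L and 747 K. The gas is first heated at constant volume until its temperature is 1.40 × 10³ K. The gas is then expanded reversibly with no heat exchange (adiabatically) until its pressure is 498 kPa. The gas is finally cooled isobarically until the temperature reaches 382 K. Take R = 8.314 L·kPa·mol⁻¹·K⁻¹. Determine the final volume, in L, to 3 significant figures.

V constant ⇒ P ∝ T: V₂ = V₁; P₂ = P₁·(T₂/T₁) = 1207 kPa.
Reversible adiabatic, γ = 7/5: T₃ = T₂·(P₃/P₂)^((γ−1)/γ) = 1087 K; V₃ = V₂·(P₂/P₃)^(1/γ) = 112.7 L.
P constant ⇒ V ∝ T: P₄ = P₃; V₄ = V₃·(T₄/T₃) = 39.61 L.

V₄ ≈ 39.6 L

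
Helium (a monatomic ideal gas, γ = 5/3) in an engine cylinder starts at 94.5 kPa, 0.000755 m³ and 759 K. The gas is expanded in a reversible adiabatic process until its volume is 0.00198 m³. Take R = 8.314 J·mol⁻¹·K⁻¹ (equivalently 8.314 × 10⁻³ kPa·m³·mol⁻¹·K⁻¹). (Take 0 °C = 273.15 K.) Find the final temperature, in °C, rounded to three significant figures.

T₂ ≈ 126 °C

Reversible adiabatic, γ = 5/3: T₂ = T₁·(V₁/V₂)^(γ−1) = 399.1 K; P₂ = P₁·(V₁/V₂)^γ = 18.95 kPa.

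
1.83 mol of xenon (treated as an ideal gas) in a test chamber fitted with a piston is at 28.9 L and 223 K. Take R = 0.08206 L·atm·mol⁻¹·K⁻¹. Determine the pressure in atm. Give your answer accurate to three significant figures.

PV = nRT ⇒ P = nRT/V = (1.83 × 0.08206 × 223) / 28.9

P ≈ 1.16 atm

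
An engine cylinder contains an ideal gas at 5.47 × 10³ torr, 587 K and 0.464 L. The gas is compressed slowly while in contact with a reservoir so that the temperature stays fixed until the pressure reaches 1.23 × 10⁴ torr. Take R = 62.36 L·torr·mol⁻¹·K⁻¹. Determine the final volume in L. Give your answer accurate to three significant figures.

V₂ ≈ 0.206 L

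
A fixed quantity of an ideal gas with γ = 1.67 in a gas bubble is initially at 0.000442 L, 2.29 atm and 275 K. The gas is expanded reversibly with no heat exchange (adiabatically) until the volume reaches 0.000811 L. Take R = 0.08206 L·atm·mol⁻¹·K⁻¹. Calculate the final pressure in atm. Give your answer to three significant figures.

P₂ ≈ 0.831 atm

Adiabatic (γ = 1.67), T V^(γ−1) and P V^γ constant: T₂ = T₁·(V₁/V₂)^(γ−1) = 183.1 K; P₂ = P₁·(V₁/V₂)^γ = 0.8310 atm.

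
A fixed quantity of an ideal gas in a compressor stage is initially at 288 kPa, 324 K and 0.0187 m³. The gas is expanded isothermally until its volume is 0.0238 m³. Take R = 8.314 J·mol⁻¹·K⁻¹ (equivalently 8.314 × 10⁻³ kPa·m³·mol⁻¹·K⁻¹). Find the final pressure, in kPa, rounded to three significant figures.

T constant ⇒ Boyle's law P V = const: T₂ = T₁; P₂ = P₁·(V₁/V₂) = 226.3 kPa.

P₂ ≈ 226 kPa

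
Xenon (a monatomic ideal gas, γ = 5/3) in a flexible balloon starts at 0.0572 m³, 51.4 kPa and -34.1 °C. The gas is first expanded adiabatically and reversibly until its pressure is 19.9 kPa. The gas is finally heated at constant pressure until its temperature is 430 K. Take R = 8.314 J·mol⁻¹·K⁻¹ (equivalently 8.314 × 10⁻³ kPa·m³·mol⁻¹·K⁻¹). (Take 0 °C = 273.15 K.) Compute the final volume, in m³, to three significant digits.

V₃ ≈ 0.266 m³

Convert: T₁ = 239.0 K.
Reversible adiabatic, γ = 5/3: T₂ = T₁·(P₂/P₁)^((γ−1)/γ) = 163.5 K; V₂ = V₁·(P₁/P₂)^(1/γ) = 0.1011 m³.
P constant ⇒ V ∝ T: P₃ = P₂; V₃ = V₂·(T₃/T₂) = 0.2658 m³.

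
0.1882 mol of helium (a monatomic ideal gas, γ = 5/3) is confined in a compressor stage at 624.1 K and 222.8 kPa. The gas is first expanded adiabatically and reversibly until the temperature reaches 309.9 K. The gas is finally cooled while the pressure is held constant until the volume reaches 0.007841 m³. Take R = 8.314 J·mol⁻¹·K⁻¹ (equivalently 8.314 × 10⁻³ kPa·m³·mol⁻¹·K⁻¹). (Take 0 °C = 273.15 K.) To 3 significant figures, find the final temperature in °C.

T₃ ≈ -79.2 °C

From PV = nRT: V₁ = nRT₁/P₁ = 0.004383 m³.
Adiabatic (γ = 5/3), T V^(γ−1) and P V^γ constant: P₂ = P₁·(T₂/T₁)^(γ/(γ−1)) = 38.71 kPa; V₂ = V₁·(T₁/T₂)^(1/(γ−1)) = 0.01253 m³.
P constant ⇒ V ∝ T: P₃ = P₂; T₃ = T₂·(V₃/V₂) = 194.0 K.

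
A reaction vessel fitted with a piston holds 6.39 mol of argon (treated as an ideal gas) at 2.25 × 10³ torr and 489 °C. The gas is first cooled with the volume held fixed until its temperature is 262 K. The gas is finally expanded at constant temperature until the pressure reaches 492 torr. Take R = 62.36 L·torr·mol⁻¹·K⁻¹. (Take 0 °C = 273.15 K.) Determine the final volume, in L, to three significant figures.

Convert: T₁ = 762.1 K.
From PV = nRT: V₁ = nRT₁/P₁ = 135.0 L.
Isochoric, so P/T is constant: V₂ = V₁; P₂ = P₁·(T₂/T₁) = 773.5 torr.
Isothermal, so P V is constant: T₃ = T₂; V₃ = V₂·(P₂/P₃) = 212.2 L.

V₃ ≈ 212 L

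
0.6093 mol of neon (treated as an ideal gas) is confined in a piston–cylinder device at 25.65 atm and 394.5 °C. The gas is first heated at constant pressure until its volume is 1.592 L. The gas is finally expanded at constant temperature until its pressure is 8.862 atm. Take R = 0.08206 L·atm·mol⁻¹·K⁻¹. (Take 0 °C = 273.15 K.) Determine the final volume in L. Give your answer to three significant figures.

V₃ ≈ 4.61 L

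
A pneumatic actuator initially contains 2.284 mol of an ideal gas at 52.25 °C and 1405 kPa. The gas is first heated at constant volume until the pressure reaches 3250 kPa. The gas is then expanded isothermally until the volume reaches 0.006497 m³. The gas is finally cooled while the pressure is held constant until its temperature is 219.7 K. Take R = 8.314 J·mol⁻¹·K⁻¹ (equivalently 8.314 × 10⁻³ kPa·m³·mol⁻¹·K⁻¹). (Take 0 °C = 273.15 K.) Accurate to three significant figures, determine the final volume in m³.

V₄ ≈ 0.00190 m³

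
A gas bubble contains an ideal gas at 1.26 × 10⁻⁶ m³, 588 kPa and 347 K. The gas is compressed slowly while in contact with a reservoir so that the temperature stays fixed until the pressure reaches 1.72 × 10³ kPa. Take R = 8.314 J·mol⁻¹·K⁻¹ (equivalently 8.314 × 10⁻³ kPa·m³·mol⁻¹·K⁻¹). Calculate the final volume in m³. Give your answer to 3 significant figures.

V₂ ≈ 4.31e-07 m³

Isothermal, so P V is constant: T₂ = T₁; V₂ = V₁·(P₁/P₂) = 4.307e-07 m³.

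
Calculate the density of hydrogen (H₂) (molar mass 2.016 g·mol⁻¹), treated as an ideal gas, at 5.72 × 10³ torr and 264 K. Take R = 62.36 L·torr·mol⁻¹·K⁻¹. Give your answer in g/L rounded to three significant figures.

ρ = PM/(RT) = (5.72e+03 × 2.016) / (62.36 × 264.0)

ρ ≈ 0.700 g/L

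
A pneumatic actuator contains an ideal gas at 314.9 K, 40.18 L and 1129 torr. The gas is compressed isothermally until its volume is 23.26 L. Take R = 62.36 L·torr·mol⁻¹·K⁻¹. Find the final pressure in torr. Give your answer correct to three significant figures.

P₂ ≈ 1.95e+03 torr

Isothermal, so P V is constant: T₂ = T₁; P₂ = P₁·(V₁/V₂) = 1950 torr.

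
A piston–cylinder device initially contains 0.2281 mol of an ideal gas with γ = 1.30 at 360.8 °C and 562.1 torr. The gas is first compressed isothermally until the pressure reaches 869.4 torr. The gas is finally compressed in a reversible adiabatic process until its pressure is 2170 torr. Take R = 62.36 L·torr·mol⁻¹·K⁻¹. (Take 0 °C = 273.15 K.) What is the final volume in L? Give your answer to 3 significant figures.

V₃ ≈ 5.13 L

Convert: T₁ = 634.0 K.
From PV = nRT: V₁ = nRT₁/P₁ = 16.04 L.
Isothermal, so P V is constant: T₂ = T₁; V₂ = V₁·(P₁/P₂) = 10.37 L.
Reversible adiabatic, γ = 1.30: T₃ = T₂·(P₃/P₂)^((γ−1)/γ) = 782.9 K; V₃ = V₂·(P₂/P₃)^(1/γ) = 5.132 L.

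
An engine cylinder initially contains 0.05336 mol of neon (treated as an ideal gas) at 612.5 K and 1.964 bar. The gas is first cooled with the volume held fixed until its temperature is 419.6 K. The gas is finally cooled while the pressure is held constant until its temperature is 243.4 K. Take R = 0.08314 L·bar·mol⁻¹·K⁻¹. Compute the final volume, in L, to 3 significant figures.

V₃ ≈ 0.803 L

From PV = nRT: V₁ = nRT₁/P₁ = 1.384 L.
Isochoric, so P/T is constant: V₂ = V₁; P₂ = P₁·(T₂/T₁) = 1.345 bar.
Isobaric, so V/T is constant: P₃ = P₂; V₃ = V₂·(T₃/T₂) = 0.8026 L.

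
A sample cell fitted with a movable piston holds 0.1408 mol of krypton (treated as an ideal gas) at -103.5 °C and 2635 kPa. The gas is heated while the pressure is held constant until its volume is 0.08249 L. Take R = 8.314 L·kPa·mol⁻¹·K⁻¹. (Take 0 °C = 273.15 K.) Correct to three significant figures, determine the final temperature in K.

T₂ ≈ 186 K

Convert: T₁ = 169.6 K.
From PV = nRT: V₁ = nRT₁/P₁ = 0.07537 L.
Isobaric, so V/T is constant: P₂ = P₁; T₂ = T₁·(V₂/V₁) = 185.7 K.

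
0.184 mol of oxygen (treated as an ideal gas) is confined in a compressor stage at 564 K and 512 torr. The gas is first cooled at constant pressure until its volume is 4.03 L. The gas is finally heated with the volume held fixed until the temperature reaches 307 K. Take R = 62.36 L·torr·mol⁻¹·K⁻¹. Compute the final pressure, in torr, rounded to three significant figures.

P₃ ≈ 874 torr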